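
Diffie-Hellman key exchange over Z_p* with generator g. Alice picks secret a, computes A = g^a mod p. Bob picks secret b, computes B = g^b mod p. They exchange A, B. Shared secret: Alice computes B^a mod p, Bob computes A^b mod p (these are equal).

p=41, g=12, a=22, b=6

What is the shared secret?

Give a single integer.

Answer: 25

Derivation:
A = 12^22 mod 41  (bits of 22 = 10110)
  bit 0 = 1: r = r^2 * 12 mod 41 = 1^2 * 12 = 1*12 = 12
  bit 1 = 0: r = r^2 mod 41 = 12^2 = 21
  bit 2 = 1: r = r^2 * 12 mod 41 = 21^2 * 12 = 31*12 = 3
  bit 3 = 1: r = r^2 * 12 mod 41 = 3^2 * 12 = 9*12 = 26
  bit 4 = 0: r = r^2 mod 41 = 26^2 = 20
  -> A = 20
B = 12^6 mod 41  (bits of 6 = 110)
  bit 0 = 1: r = r^2 * 12 mod 41 = 1^2 * 12 = 1*12 = 12
  bit 1 = 1: r = r^2 * 12 mod 41 = 12^2 * 12 = 21*12 = 6
  bit 2 = 0: r = r^2 mod 41 = 6^2 = 36
  -> B = 36
s = B^a = 36^22 mod 41  (bits of 22 = 10110)
  bit 0 = 1: r = r^2 * 36 mod 41 = 1^2 * 36 = 1*36 = 36
  bit 1 = 0: r = r^2 mod 41 = 36^2 = 25
  bit 2 = 1: r = r^2 * 36 mod 41 = 25^2 * 36 = 10*36 = 32
  bit 3 = 1: r = r^2 * 36 mod 41 = 32^2 * 36 = 40*36 = 5
  bit 4 = 0: r = r^2 mod 41 = 5^2 = 25
  -> s = B^a = 25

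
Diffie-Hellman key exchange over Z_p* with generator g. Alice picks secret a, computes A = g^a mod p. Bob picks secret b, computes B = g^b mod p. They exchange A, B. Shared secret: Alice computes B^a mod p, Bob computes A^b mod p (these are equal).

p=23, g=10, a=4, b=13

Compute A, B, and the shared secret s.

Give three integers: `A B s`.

Answer: 18 15 2

Derivation:
A = 10^4 mod 23  (bits of 4 = 100)
  bit 0 = 1: r = r^2 * 10 mod 23 = 1^2 * 10 = 1*10 = 10
  bit 1 = 0: r = r^2 mod 23 = 10^2 = 8
  bit 2 = 0: r = r^2 mod 23 = 8^2 = 18
  -> A = 18
B = 10^13 mod 23  (bits of 13 = 1101)
  bit 0 = 1: r = r^2 * 10 mod 23 = 1^2 * 10 = 1*10 = 10
  bit 1 = 1: r = r^2 * 10 mod 23 = 10^2 * 10 = 8*10 = 11
  bit 2 = 0: r = r^2 mod 23 = 11^2 = 6
  bit 3 = 1: r = r^2 * 10 mod 23 = 6^2 * 10 = 13*10 = 15
  -> B = 15
s = B^a = 15^4 mod 23  (bits of 4 = 100)
  bit 0 = 1: r = r^2 * 15 mod 23 = 1^2 * 15 = 1*15 = 15
  bit 1 = 0: r = r^2 mod 23 = 15^2 = 18
  bit 2 = 0: r = r^2 mod 23 = 18^2 = 2
  -> s = B^a = 2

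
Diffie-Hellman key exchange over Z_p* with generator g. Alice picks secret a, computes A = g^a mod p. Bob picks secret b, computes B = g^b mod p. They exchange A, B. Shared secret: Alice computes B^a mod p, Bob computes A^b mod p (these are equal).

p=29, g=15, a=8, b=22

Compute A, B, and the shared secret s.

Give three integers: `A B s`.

Answer: 23 6 23

Derivation:
A = 15^8 mod 29  (bits of 8 = 1000)
  bit 0 = 1: r = r^2 * 15 mod 29 = 1^2 * 15 = 1*15 = 15
  bit 1 = 0: r = r^2 mod 29 = 15^2 = 22
  bit 2 = 0: r = r^2 mod 29 = 22^2 = 20
  bit 3 = 0: r = r^2 mod 29 = 20^2 = 23
  -> A = 23
B = 15^22 mod 29  (bits of 22 = 10110)
  bit 0 = 1: r = r^2 * 15 mod 29 = 1^2 * 15 = 1*15 = 15
  bit 1 = 0: r = r^2 mod 29 = 15^2 = 22
  bit 2 = 1: r = r^2 * 15 mod 29 = 22^2 * 15 = 20*15 = 10
  bit 3 = 1: r = r^2 * 15 mod 29 = 10^2 * 15 = 13*15 = 21
  bit 4 = 0: r = r^2 mod 29 = 21^2 = 6
  -> B = 6
s = B^a = 6^8 mod 29  (bits of 8 = 1000)
  bit 0 = 1: r = r^2 * 6 mod 29 = 1^2 * 6 = 1*6 = 6
  bit 1 = 0: r = r^2 mod 29 = 6^2 = 7
  bit 2 = 0: r = r^2 mod 29 = 7^2 = 20
  bit 3 = 0: r = r^2 mod 29 = 20^2 = 23
  -> s = B^a = 23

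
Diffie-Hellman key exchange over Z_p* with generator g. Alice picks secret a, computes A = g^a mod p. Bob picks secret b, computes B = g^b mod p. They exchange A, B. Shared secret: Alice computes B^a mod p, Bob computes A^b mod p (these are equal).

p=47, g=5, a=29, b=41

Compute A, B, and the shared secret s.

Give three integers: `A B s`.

A = 5^29 mod 47  (bits of 29 = 11101)
  bit 0 = 1: r = r^2 * 5 mod 47 = 1^2 * 5 = 1*5 = 5
  bit 1 = 1: r = r^2 * 5 mod 47 = 5^2 * 5 = 25*5 = 31
  bit 2 = 1: r = r^2 * 5 mod 47 = 31^2 * 5 = 21*5 = 11
  bit 3 = 0: r = r^2 mod 47 = 11^2 = 27
  bit 4 = 1: r = r^2 * 5 mod 47 = 27^2 * 5 = 24*5 = 26
  -> A = 26
B = 5^41 mod 47  (bits of 41 = 101001)
  bit 0 = 1: r = r^2 * 5 mod 47 = 1^2 * 5 = 1*5 = 5
  bit 1 = 0: r = r^2 mod 47 = 5^2 = 25
  bit 2 = 1: r = r^2 * 5 mod 47 = 25^2 * 5 = 14*5 = 23
  bit 3 = 0: r = r^2 mod 47 = 23^2 = 12
  bit 4 = 0: r = r^2 mod 47 = 12^2 = 3
  bit 5 = 1: r = r^2 * 5 mod 47 = 3^2 * 5 = 9*5 = 45
  -> B = 45
s = B^a = 45^29 mod 47  (bits of 29 = 11101)
  bit 0 = 1: r = r^2 * 45 mod 47 = 1^2 * 45 = 1*45 = 45
  bit 1 = 1: r = r^2 * 45 mod 47 = 45^2 * 45 = 4*45 = 39
  bit 2 = 1: r = r^2 * 45 mod 47 = 39^2 * 45 = 17*45 = 13
  bit 3 = 0: r = r^2 mod 47 = 13^2 = 28
  bit 4 = 1: r = r^2 * 45 mod 47 = 28^2 * 45 = 32*45 = 30
  -> s = B^a = 30

Answer: 26 45 30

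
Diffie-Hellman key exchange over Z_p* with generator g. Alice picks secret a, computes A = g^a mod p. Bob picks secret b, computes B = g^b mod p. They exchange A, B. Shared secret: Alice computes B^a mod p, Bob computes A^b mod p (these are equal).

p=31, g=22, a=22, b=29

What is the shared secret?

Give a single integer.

Answer: 28

Derivation:
A = 22^22 mod 31  (bits of 22 = 10110)
  bit 0 = 1: r = r^2 * 22 mod 31 = 1^2 * 22 = 1*22 = 22
  bit 1 = 0: r = r^2 mod 31 = 22^2 = 19
  bit 2 = 1: r = r^2 * 22 mod 31 = 19^2 * 22 = 20*22 = 6
  bit 3 = 1: r = r^2 * 22 mod 31 = 6^2 * 22 = 5*22 = 17
  bit 4 = 0: r = r^2 mod 31 = 17^2 = 10
  -> A = 10
B = 22^29 mod 31  (bits of 29 = 11101)
  bit 0 = 1: r = r^2 * 22 mod 31 = 1^2 * 22 = 1*22 = 22
  bit 1 = 1: r = r^2 * 22 mod 31 = 22^2 * 22 = 19*22 = 15
  bit 2 = 1: r = r^2 * 22 mod 31 = 15^2 * 22 = 8*22 = 21
  bit 3 = 0: r = r^2 mod 31 = 21^2 = 7
  bit 4 = 1: r = r^2 * 22 mod 31 = 7^2 * 22 = 18*22 = 24
  -> B = 24
s = B^a = 24^22 mod 31  (bits of 22 = 10110)
  bit 0 = 1: r = r^2 * 24 mod 31 = 1^2 * 24 = 1*24 = 24
  bit 1 = 0: r = r^2 mod 31 = 24^2 = 18
  bit 2 = 1: r = r^2 * 24 mod 31 = 18^2 * 24 = 14*24 = 26
  bit 3 = 1: r = r^2 * 24 mod 31 = 26^2 * 24 = 25*24 = 11
  bit 4 = 0: r = r^2 mod 31 = 11^2 = 28
  -> s = B^a = 28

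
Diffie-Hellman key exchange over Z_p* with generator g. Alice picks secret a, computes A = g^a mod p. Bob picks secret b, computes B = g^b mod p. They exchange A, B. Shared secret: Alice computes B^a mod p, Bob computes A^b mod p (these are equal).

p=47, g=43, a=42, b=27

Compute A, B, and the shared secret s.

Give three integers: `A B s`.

A = 43^42 mod 47  (bits of 42 = 101010)
  bit 0 = 1: r = r^2 * 43 mod 47 = 1^2 * 43 = 1*43 = 43
  bit 1 = 0: r = r^2 mod 47 = 43^2 = 16
  bit 2 = 1: r = r^2 * 43 mod 47 = 16^2 * 43 = 21*43 = 10
  bit 3 = 0: r = r^2 mod 47 = 10^2 = 6
  bit 4 = 1: r = r^2 * 43 mod 47 = 6^2 * 43 = 36*43 = 44
  bit 5 = 0: r = r^2 mod 47 = 44^2 = 9
  -> A = 9
B = 43^27 mod 47  (bits of 27 = 11011)
  bit 0 = 1: r = r^2 * 43 mod 47 = 1^2 * 43 = 1*43 = 43
  bit 1 = 1: r = r^2 * 43 mod 47 = 43^2 * 43 = 16*43 = 30
  bit 2 = 0: r = r^2 mod 47 = 30^2 = 7
  bit 3 = 1: r = r^2 * 43 mod 47 = 7^2 * 43 = 2*43 = 39
  bit 4 = 1: r = r^2 * 43 mod 47 = 39^2 * 43 = 17*43 = 26
  -> B = 26
s = B^a = 26^42 mod 47  (bits of 42 = 101010)
  bit 0 = 1: r = r^2 * 26 mod 47 = 1^2 * 26 = 1*26 = 26
  bit 1 = 0: r = r^2 mod 47 = 26^2 = 18
  bit 2 = 1: r = r^2 * 26 mod 47 = 18^2 * 26 = 42*26 = 11
  bit 3 = 0: r = r^2 mod 47 = 11^2 = 27
  bit 4 = 1: r = r^2 * 26 mod 47 = 27^2 * 26 = 24*26 = 13
  bit 5 = 0: r = r^2 mod 47 = 13^2 = 28
  -> s = B^a = 28

Answer: 9 26 28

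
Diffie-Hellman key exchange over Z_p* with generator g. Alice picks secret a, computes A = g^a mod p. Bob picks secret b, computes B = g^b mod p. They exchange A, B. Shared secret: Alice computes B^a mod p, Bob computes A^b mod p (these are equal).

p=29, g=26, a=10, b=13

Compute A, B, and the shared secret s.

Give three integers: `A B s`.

Answer: 5 10 6

Derivation:
A = 26^10 mod 29  (bits of 10 = 1010)
  bit 0 = 1: r = r^2 * 26 mod 29 = 1^2 * 26 = 1*26 = 26
  bit 1 = 0: r = r^2 mod 29 = 26^2 = 9
  bit 2 = 1: r = r^2 * 26 mod 29 = 9^2 * 26 = 23*26 = 18
  bit 3 = 0: r = r^2 mod 29 = 18^2 = 5
  -> A = 5
B = 26^13 mod 29  (bits of 13 = 1101)
  bit 0 = 1: r = r^2 * 26 mod 29 = 1^2 * 26 = 1*26 = 26
  bit 1 = 1: r = r^2 * 26 mod 29 = 26^2 * 26 = 9*26 = 2
  bit 2 = 0: r = r^2 mod 29 = 2^2 = 4
  bit 3 = 1: r = r^2 * 26 mod 29 = 4^2 * 26 = 16*26 = 10
  -> B = 10
s = B^a = 10^10 mod 29  (bits of 10 = 1010)
  bit 0 = 1: r = r^2 * 10 mod 29 = 1^2 * 10 = 1*10 = 10
  bit 1 = 0: r = r^2 mod 29 = 10^2 = 13
  bit 2 = 1: r = r^2 * 10 mod 29 = 13^2 * 10 = 24*10 = 8
  bit 3 = 0: r = r^2 mod 29 = 8^2 = 6
  -> s = B^a = 6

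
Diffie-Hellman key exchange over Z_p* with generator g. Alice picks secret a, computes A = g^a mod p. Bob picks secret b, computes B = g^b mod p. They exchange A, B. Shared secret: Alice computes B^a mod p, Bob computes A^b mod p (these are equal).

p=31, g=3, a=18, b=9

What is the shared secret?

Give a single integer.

A = 3^18 mod 31  (bits of 18 = 10010)
  bit 0 = 1: r = r^2 * 3 mod 31 = 1^2 * 3 = 1*3 = 3
  bit 1 = 0: r = r^2 mod 31 = 3^2 = 9
  bit 2 = 0: r = r^2 mod 31 = 9^2 = 19
  bit 3 = 1: r = r^2 * 3 mod 31 = 19^2 * 3 = 20*3 = 29
  bit 4 = 0: r = r^2 mod 31 = 29^2 = 4
  -> A = 4
B = 3^9 mod 31  (bits of 9 = 1001)
  bit 0 = 1: r = r^2 * 3 mod 31 = 1^2 * 3 = 1*3 = 3
  bit 1 = 0: r = r^2 mod 31 = 3^2 = 9
  bit 2 = 0: r = r^2 mod 31 = 9^2 = 19
  bit 3 = 1: r = r^2 * 3 mod 31 = 19^2 * 3 = 20*3 = 29
  -> B = 29
s = B^a = 29^18 mod 31  (bits of 18 = 10010)
  bit 0 = 1: r = r^2 * 29 mod 31 = 1^2 * 29 = 1*29 = 29
  bit 1 = 0: r = r^2 mod 31 = 29^2 = 4
  bit 2 = 0: r = r^2 mod 31 = 4^2 = 16
  bit 3 = 1: r = r^2 * 29 mod 31 = 16^2 * 29 = 8*29 = 15
  bit 4 = 0: r = r^2 mod 31 = 15^2 = 8
  -> s = B^a = 8

Answer: 8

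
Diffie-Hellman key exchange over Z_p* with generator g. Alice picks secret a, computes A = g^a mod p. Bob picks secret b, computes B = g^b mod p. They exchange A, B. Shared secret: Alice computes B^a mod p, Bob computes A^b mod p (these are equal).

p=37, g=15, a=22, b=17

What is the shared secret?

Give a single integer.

A = 15^22 mod 37  (bits of 22 = 10110)
  bit 0 = 1: r = r^2 * 15 mod 37 = 1^2 * 15 = 1*15 = 15
  bit 1 = 0: r = r^2 mod 37 = 15^2 = 3
  bit 2 = 1: r = r^2 * 15 mod 37 = 3^2 * 15 = 9*15 = 24
  bit 3 = 1: r = r^2 * 15 mod 37 = 24^2 * 15 = 21*15 = 19
  bit 4 = 0: r = r^2 mod 37 = 19^2 = 28
  -> A = 28
B = 15^17 mod 37  (bits of 17 = 10001)
  bit 0 = 1: r = r^2 * 15 mod 37 = 1^2 * 15 = 1*15 = 15
  bit 1 = 0: r = r^2 mod 37 = 15^2 = 3
  bit 2 = 0: r = r^2 mod 37 = 3^2 = 9
  bit 3 = 0: r = r^2 mod 37 = 9^2 = 7
  bit 4 = 1: r = r^2 * 15 mod 37 = 7^2 * 15 = 12*15 = 32
  -> B = 32
s = B^a = 32^22 mod 37  (bits of 22 = 10110)
  bit 0 = 1: r = r^2 * 32 mod 37 = 1^2 * 32 = 1*32 = 32
  bit 1 = 0: r = r^2 mod 37 = 32^2 = 25
  bit 2 = 1: r = r^2 * 32 mod 37 = 25^2 * 32 = 33*32 = 20
  bit 3 = 1: r = r^2 * 32 mod 37 = 20^2 * 32 = 30*32 = 35
  bit 4 = 0: r = r^2 mod 37 = 35^2 = 4
  -> s = B^a = 4

Answer: 4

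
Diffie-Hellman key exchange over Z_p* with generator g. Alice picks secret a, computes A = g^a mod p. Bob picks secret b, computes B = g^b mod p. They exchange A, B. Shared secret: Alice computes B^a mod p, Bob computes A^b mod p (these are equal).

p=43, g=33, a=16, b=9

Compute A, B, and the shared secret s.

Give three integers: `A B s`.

Answer: 31 2 4

Derivation:
A = 33^16 mod 43  (bits of 16 = 10000)
  bit 0 = 1: r = r^2 * 33 mod 43 = 1^2 * 33 = 1*33 = 33
  bit 1 = 0: r = r^2 mod 43 = 33^2 = 14
  bit 2 = 0: r = r^2 mod 43 = 14^2 = 24
  bit 3 = 0: r = r^2 mod 43 = 24^2 = 17
  bit 4 = 0: r = r^2 mod 43 = 17^2 = 31
  -> A = 31
B = 33^9 mod 43  (bits of 9 = 1001)
  bit 0 = 1: r = r^2 * 33 mod 43 = 1^2 * 33 = 1*33 = 33
  bit 1 = 0: r = r^2 mod 43 = 33^2 = 14
  bit 2 = 0: r = r^2 mod 43 = 14^2 = 24
  bit 3 = 1: r = r^2 * 33 mod 43 = 24^2 * 33 = 17*33 = 2
  -> B = 2
s = B^a = 2^16 mod 43  (bits of 16 = 10000)
  bit 0 = 1: r = r^2 * 2 mod 43 = 1^2 * 2 = 1*2 = 2
  bit 1 = 0: r = r^2 mod 43 = 2^2 = 4
  bit 2 = 0: r = r^2 mod 43 = 4^2 = 16
  bit 3 = 0: r = r^2 mod 43 = 16^2 = 41
  bit 4 = 0: r = r^2 mod 43 = 41^2 = 4
  -> s = B^a = 4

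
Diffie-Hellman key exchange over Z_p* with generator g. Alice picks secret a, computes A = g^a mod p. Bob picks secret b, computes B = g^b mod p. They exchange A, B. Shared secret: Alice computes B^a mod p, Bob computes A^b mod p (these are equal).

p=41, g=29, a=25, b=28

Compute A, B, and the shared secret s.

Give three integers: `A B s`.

A = 29^25 mod 41  (bits of 25 = 11001)
  bit 0 = 1: r = r^2 * 29 mod 41 = 1^2 * 29 = 1*29 = 29
  bit 1 = 1: r = r^2 * 29 mod 41 = 29^2 * 29 = 21*29 = 35
  bit 2 = 0: r = r^2 mod 41 = 35^2 = 36
  bit 3 = 0: r = r^2 mod 41 = 36^2 = 25
  bit 4 = 1: r = r^2 * 29 mod 41 = 25^2 * 29 = 10*29 = 3
  -> A = 3
B = 29^28 mod 41  (bits of 28 = 11100)
  bit 0 = 1: r = r^2 * 29 mod 41 = 1^2 * 29 = 1*29 = 29
  bit 1 = 1: r = r^2 * 29 mod 41 = 29^2 * 29 = 21*29 = 35
  bit 2 = 1: r = r^2 * 29 mod 41 = 35^2 * 29 = 36*29 = 19
  bit 3 = 0: r = r^2 mod 41 = 19^2 = 33
  bit 4 = 0: r = r^2 mod 41 = 33^2 = 23
  -> B = 23
s = B^a = 23^25 mod 41  (bits of 25 = 11001)
  bit 0 = 1: r = r^2 * 23 mod 41 = 1^2 * 23 = 1*23 = 23
  bit 1 = 1: r = r^2 * 23 mod 41 = 23^2 * 23 = 37*23 = 31
  bit 2 = 0: r = r^2 mod 41 = 31^2 = 18
  bit 3 = 0: r = r^2 mod 41 = 18^2 = 37
  bit 4 = 1: r = r^2 * 23 mod 41 = 37^2 * 23 = 16*23 = 40
  -> s = B^a = 40

Answer: 3 23 40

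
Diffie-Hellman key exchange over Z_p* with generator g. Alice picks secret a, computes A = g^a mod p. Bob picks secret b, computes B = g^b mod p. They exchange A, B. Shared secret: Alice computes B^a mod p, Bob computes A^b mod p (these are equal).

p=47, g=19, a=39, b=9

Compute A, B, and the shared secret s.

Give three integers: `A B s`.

Answer: 11 20 38

Derivation:
A = 19^39 mod 47  (bits of 39 = 100111)
  bit 0 = 1: r = r^2 * 19 mod 47 = 1^2 * 19 = 1*19 = 19
  bit 1 = 0: r = r^2 mod 47 = 19^2 = 32
  bit 2 = 0: r = r^2 mod 47 = 32^2 = 37
  bit 3 = 1: r = r^2 * 19 mod 47 = 37^2 * 19 = 6*19 = 20
  bit 4 = 1: r = r^2 * 19 mod 47 = 20^2 * 19 = 24*19 = 33
  bit 5 = 1: r = r^2 * 19 mod 47 = 33^2 * 19 = 8*19 = 11
  -> A = 11
B = 19^9 mod 47  (bits of 9 = 1001)
  bit 0 = 1: r = r^2 * 19 mod 47 = 1^2 * 19 = 1*19 = 19
  bit 1 = 0: r = r^2 mod 47 = 19^2 = 32
  bit 2 = 0: r = r^2 mod 47 = 32^2 = 37
  bit 3 = 1: r = r^2 * 19 mod 47 = 37^2 * 19 = 6*19 = 20
  -> B = 20
s = B^a = 20^39 mod 47  (bits of 39 = 100111)
  bit 0 = 1: r = r^2 * 20 mod 47 = 1^2 * 20 = 1*20 = 20
  bit 1 = 0: r = r^2 mod 47 = 20^2 = 24
  bit 2 = 0: r = r^2 mod 47 = 24^2 = 12
  bit 3 = 1: r = r^2 * 20 mod 47 = 12^2 * 20 = 3*20 = 13
  bit 4 = 1: r = r^2 * 20 mod 47 = 13^2 * 20 = 28*20 = 43
  bit 5 = 1: r = r^2 * 20 mod 47 = 43^2 * 20 = 16*20 = 38
  -> s = B^a = 38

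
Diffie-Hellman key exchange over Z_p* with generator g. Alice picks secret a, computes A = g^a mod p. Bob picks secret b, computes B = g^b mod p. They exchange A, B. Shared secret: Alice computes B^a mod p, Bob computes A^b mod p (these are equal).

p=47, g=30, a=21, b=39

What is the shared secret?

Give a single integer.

A = 30^21 mod 47  (bits of 21 = 10101)
  bit 0 = 1: r = r^2 * 30 mod 47 = 1^2 * 30 = 1*30 = 30
  bit 1 = 0: r = r^2 mod 47 = 30^2 = 7
  bit 2 = 1: r = r^2 * 30 mod 47 = 7^2 * 30 = 2*30 = 13
  bit 3 = 0: r = r^2 mod 47 = 13^2 = 28
  bit 4 = 1: r = r^2 * 30 mod 47 = 28^2 * 30 = 32*30 = 20
  -> A = 20
B = 30^39 mod 47  (bits of 39 = 100111)
  bit 0 = 1: r = r^2 * 30 mod 47 = 1^2 * 30 = 1*30 = 30
  bit 1 = 0: r = r^2 mod 47 = 30^2 = 7
  bit 2 = 0: r = r^2 mod 47 = 7^2 = 2
  bit 3 = 1: r = r^2 * 30 mod 47 = 2^2 * 30 = 4*30 = 26
  bit 4 = 1: r = r^2 * 30 mod 47 = 26^2 * 30 = 18*30 = 23
  bit 5 = 1: r = r^2 * 30 mod 47 = 23^2 * 30 = 12*30 = 31
  -> B = 31
s = B^a = 31^21 mod 47  (bits of 21 = 10101)
  bit 0 = 1: r = r^2 * 31 mod 47 = 1^2 * 31 = 1*31 = 31
  bit 1 = 0: r = r^2 mod 47 = 31^2 = 21
  bit 2 = 1: r = r^2 * 31 mod 47 = 21^2 * 31 = 18*31 = 41
  bit 3 = 0: r = r^2 mod 47 = 41^2 = 36
  bit 4 = 1: r = r^2 * 31 mod 47 = 36^2 * 31 = 27*31 = 38
  -> s = B^a = 38

Answer: 38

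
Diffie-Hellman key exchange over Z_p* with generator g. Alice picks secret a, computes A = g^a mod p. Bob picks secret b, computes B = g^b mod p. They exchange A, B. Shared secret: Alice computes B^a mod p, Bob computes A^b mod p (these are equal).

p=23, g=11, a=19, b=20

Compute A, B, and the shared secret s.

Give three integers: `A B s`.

Answer: 15 4 9

Derivation:
A = 11^19 mod 23  (bits of 19 = 10011)
  bit 0 = 1: r = r^2 * 11 mod 23 = 1^2 * 11 = 1*11 = 11
  bit 1 = 0: r = r^2 mod 23 = 11^2 = 6
  bit 2 = 0: r = r^2 mod 23 = 6^2 = 13
  bit 3 = 1: r = r^2 * 11 mod 23 = 13^2 * 11 = 8*11 = 19
  bit 4 = 1: r = r^2 * 11 mod 23 = 19^2 * 11 = 16*11 = 15
  -> A = 15
B = 11^20 mod 23  (bits of 20 = 10100)
  bit 0 = 1: r = r^2 * 11 mod 23 = 1^2 * 11 = 1*11 = 11
  bit 1 = 0: r = r^2 mod 23 = 11^2 = 6
  bit 2 = 1: r = r^2 * 11 mod 23 = 6^2 * 11 = 13*11 = 5
  bit 3 = 0: r = r^2 mod 23 = 5^2 = 2
  bit 4 = 0: r = r^2 mod 23 = 2^2 = 4
  -> B = 4
s = B^a = 4^19 mod 23  (bits of 19 = 10011)
  bit 0 = 1: r = r^2 * 4 mod 23 = 1^2 * 4 = 1*4 = 4
  bit 1 = 0: r = r^2 mod 23 = 4^2 = 16
  bit 2 = 0: r = r^2 mod 23 = 16^2 = 3
  bit 3 = 1: r = r^2 * 4 mod 23 = 3^2 * 4 = 9*4 = 13
  bit 4 = 1: r = r^2 * 4 mod 23 = 13^2 * 4 = 8*4 = 9
  -> s = B^a = 9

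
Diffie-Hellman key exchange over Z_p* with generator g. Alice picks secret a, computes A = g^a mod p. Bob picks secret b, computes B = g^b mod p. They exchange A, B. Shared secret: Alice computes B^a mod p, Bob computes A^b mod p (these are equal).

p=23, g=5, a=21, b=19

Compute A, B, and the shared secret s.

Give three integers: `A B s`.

A = 5^21 mod 23  (bits of 21 = 10101)
  bit 0 = 1: r = r^2 * 5 mod 23 = 1^2 * 5 = 1*5 = 5
  bit 1 = 0: r = r^2 mod 23 = 5^2 = 2
  bit 2 = 1: r = r^2 * 5 mod 23 = 2^2 * 5 = 4*5 = 20
  bit 3 = 0: r = r^2 mod 23 = 20^2 = 9
  bit 4 = 1: r = r^2 * 5 mod 23 = 9^2 * 5 = 12*5 = 14
  -> A = 14
B = 5^19 mod 23  (bits of 19 = 10011)
  bit 0 = 1: r = r^2 * 5 mod 23 = 1^2 * 5 = 1*5 = 5
  bit 1 = 0: r = r^2 mod 23 = 5^2 = 2
  bit 2 = 0: r = r^2 mod 23 = 2^2 = 4
  bit 3 = 1: r = r^2 * 5 mod 23 = 4^2 * 5 = 16*5 = 11
  bit 4 = 1: r = r^2 * 5 mod 23 = 11^2 * 5 = 6*5 = 7
  -> B = 7
s = B^a = 7^21 mod 23  (bits of 21 = 10101)
  bit 0 = 1: r = r^2 * 7 mod 23 = 1^2 * 7 = 1*7 = 7
  bit 1 = 0: r = r^2 mod 23 = 7^2 = 3
  bit 2 = 1: r = r^2 * 7 mod 23 = 3^2 * 7 = 9*7 = 17
  bit 3 = 0: r = r^2 mod 23 = 17^2 = 13
  bit 4 = 1: r = r^2 * 7 mod 23 = 13^2 * 7 = 8*7 = 10
  -> s = B^a = 10

Answer: 14 7 10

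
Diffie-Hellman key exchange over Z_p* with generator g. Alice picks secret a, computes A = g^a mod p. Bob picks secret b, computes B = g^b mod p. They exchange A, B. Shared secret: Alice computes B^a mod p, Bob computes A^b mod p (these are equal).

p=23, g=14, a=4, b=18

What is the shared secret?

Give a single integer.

Answer: 3

Derivation:
A = 14^4 mod 23  (bits of 4 = 100)
  bit 0 = 1: r = r^2 * 14 mod 23 = 1^2 * 14 = 1*14 = 14
  bit 1 = 0: r = r^2 mod 23 = 14^2 = 12
  bit 2 = 0: r = r^2 mod 23 = 12^2 = 6
  -> A = 6
B = 14^18 mod 23  (bits of 18 = 10010)
  bit 0 = 1: r = r^2 * 14 mod 23 = 1^2 * 14 = 1*14 = 14
  bit 1 = 0: r = r^2 mod 23 = 14^2 = 12
  bit 2 = 0: r = r^2 mod 23 = 12^2 = 6
  bit 3 = 1: r = r^2 * 14 mod 23 = 6^2 * 14 = 13*14 = 21
  bit 4 = 0: r = r^2 mod 23 = 21^2 = 4
  -> B = 4
s = B^a = 4^4 mod 23  (bits of 4 = 100)
  bit 0 = 1: r = r^2 * 4 mod 23 = 1^2 * 4 = 1*4 = 4
  bit 1 = 0: r = r^2 mod 23 = 4^2 = 16
  bit 2 = 0: r = r^2 mod 23 = 16^2 = 3
  -> s = B^a = 3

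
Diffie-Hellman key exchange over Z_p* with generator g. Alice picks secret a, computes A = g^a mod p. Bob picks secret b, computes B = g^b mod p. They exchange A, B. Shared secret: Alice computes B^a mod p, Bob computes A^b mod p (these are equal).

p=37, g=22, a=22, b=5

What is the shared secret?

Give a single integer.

A = 22^22 mod 37  (bits of 22 = 10110)
  bit 0 = 1: r = r^2 * 22 mod 37 = 1^2 * 22 = 1*22 = 22
  bit 1 = 0: r = r^2 mod 37 = 22^2 = 3
  bit 2 = 1: r = r^2 * 22 mod 37 = 3^2 * 22 = 9*22 = 13
  bit 3 = 1: r = r^2 * 22 mod 37 = 13^2 * 22 = 21*22 = 18
  bit 4 = 0: r = r^2 mod 37 = 18^2 = 28
  -> A = 28
B = 22^5 mod 37  (bits of 5 = 101)
  bit 0 = 1: r = r^2 * 22 mod 37 = 1^2 * 22 = 1*22 = 22
  bit 1 = 0: r = r^2 mod 37 = 22^2 = 3
  bit 2 = 1: r = r^2 * 22 mod 37 = 3^2 * 22 = 9*22 = 13
  -> B = 13
s = B^a = 13^22 mod 37  (bits of 22 = 10110)
  bit 0 = 1: r = r^2 * 13 mod 37 = 1^2 * 13 = 1*13 = 13
  bit 1 = 0: r = r^2 mod 37 = 13^2 = 21
  bit 2 = 1: r = r^2 * 13 mod 37 = 21^2 * 13 = 34*13 = 35
  bit 3 = 1: r = r^2 * 13 mod 37 = 35^2 * 13 = 4*13 = 15
  bit 4 = 0: r = r^2 mod 37 = 15^2 = 3
  -> s = B^a = 3

Answer: 3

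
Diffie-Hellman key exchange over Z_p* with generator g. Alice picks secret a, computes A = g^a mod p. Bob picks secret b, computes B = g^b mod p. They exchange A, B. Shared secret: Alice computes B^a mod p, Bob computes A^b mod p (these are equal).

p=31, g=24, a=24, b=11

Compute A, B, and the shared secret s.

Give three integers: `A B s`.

Answer: 8 11 8

Derivation:
A = 24^24 mod 31  (bits of 24 = 11000)
  bit 0 = 1: r = r^2 * 24 mod 31 = 1^2 * 24 = 1*24 = 24
  bit 1 = 1: r = r^2 * 24 mod 31 = 24^2 * 24 = 18*24 = 29
  bit 2 = 0: r = r^2 mod 31 = 29^2 = 4
  bit 3 = 0: r = r^2 mod 31 = 4^2 = 16
  bit 4 = 0: r = r^2 mod 31 = 16^2 = 8
  -> A = 8
B = 24^11 mod 31  (bits of 11 = 1011)
  bit 0 = 1: r = r^2 * 24 mod 31 = 1^2 * 24 = 1*24 = 24
  bit 1 = 0: r = r^2 mod 31 = 24^2 = 18
  bit 2 = 1: r = r^2 * 24 mod 31 = 18^2 * 24 = 14*24 = 26
  bit 3 = 1: r = r^2 * 24 mod 31 = 26^2 * 24 = 25*24 = 11
  -> B = 11
s = B^a = 11^24 mod 31  (bits of 24 = 11000)
  bit 0 = 1: r = r^2 * 11 mod 31 = 1^2 * 11 = 1*11 = 11
  bit 1 = 1: r = r^2 * 11 mod 31 = 11^2 * 11 = 28*11 = 29
  bit 2 = 0: r = r^2 mod 31 = 29^2 = 4
  bit 3 = 0: r = r^2 mod 31 = 4^2 = 16
  bit 4 = 0: r = r^2 mod 31 = 16^2 = 8
  -> s = B^a = 8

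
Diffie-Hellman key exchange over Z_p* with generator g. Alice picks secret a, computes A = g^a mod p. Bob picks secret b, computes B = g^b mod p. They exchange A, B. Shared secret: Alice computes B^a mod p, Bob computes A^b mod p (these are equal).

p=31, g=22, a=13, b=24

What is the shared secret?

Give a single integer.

Answer: 2

Derivation:
A = 22^13 mod 31  (bits of 13 = 1101)
  bit 0 = 1: r = r^2 * 22 mod 31 = 1^2 * 22 = 1*22 = 22
  bit 1 = 1: r = r^2 * 22 mod 31 = 22^2 * 22 = 19*22 = 15
  bit 2 = 0: r = r^2 mod 31 = 15^2 = 8
  bit 3 = 1: r = r^2 * 22 mod 31 = 8^2 * 22 = 2*22 = 13
  -> A = 13
B = 22^24 mod 31  (bits of 24 = 11000)
  bit 0 = 1: r = r^2 * 22 mod 31 = 1^2 * 22 = 1*22 = 22
  bit 1 = 1: r = r^2 * 22 mod 31 = 22^2 * 22 = 19*22 = 15
  bit 2 = 0: r = r^2 mod 31 = 15^2 = 8
  bit 3 = 0: r = r^2 mod 31 = 8^2 = 2
  bit 4 = 0: r = r^2 mod 31 = 2^2 = 4
  -> B = 4
s = B^a = 4^13 mod 31  (bits of 13 = 1101)
  bit 0 = 1: r = r^2 * 4 mod 31 = 1^2 * 4 = 1*4 = 4
  bit 1 = 1: r = r^2 * 4 mod 31 = 4^2 * 4 = 16*4 = 2
  bit 2 = 0: r = r^2 mod 31 = 2^2 = 4
  bit 3 = 1: r = r^2 * 4 mod 31 = 4^2 * 4 = 16*4 = 2
  -> s = B^a = 2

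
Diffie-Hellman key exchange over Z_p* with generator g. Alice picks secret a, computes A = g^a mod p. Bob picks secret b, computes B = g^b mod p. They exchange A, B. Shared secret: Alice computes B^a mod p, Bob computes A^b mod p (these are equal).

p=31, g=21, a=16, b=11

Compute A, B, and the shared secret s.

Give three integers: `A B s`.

Answer: 10 12 19

Derivation:
A = 21^16 mod 31  (bits of 16 = 10000)
  bit 0 = 1: r = r^2 * 21 mod 31 = 1^2 * 21 = 1*21 = 21
  bit 1 = 0: r = r^2 mod 31 = 21^2 = 7
  bit 2 = 0: r = r^2 mod 31 = 7^2 = 18
  bit 3 = 0: r = r^2 mod 31 = 18^2 = 14
  bit 4 = 0: r = r^2 mod 31 = 14^2 = 10
  -> A = 10
B = 21^11 mod 31  (bits of 11 = 1011)
  bit 0 = 1: r = r^2 * 21 mod 31 = 1^2 * 21 = 1*21 = 21
  bit 1 = 0: r = r^2 mod 31 = 21^2 = 7
  bit 2 = 1: r = r^2 * 21 mod 31 = 7^2 * 21 = 18*21 = 6
  bit 3 = 1: r = r^2 * 21 mod 31 = 6^2 * 21 = 5*21 = 12
  -> B = 12
s = B^a = 12^16 mod 31  (bits of 16 = 10000)
  bit 0 = 1: r = r^2 * 12 mod 31 = 1^2 * 12 = 1*12 = 12
  bit 1 = 0: r = r^2 mod 31 = 12^2 = 20
  bit 2 = 0: r = r^2 mod 31 = 20^2 = 28
  bit 3 = 0: r = r^2 mod 31 = 28^2 = 9
  bit 4 = 0: r = r^2 mod 31 = 9^2 = 19
  -> s = B^a = 19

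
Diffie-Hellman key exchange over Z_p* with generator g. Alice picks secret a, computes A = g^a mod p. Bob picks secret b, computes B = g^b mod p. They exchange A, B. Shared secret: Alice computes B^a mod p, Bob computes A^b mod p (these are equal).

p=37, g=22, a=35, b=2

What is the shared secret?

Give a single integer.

Answer: 25

Derivation:
A = 22^35 mod 37  (bits of 35 = 100011)
  bit 0 = 1: r = r^2 * 22 mod 37 = 1^2 * 22 = 1*22 = 22
  bit 1 = 0: r = r^2 mod 37 = 22^2 = 3
  bit 2 = 0: r = r^2 mod 37 = 3^2 = 9
  bit 3 = 0: r = r^2 mod 37 = 9^2 = 7
  bit 4 = 1: r = r^2 * 22 mod 37 = 7^2 * 22 = 12*22 = 5
  bit 5 = 1: r = r^2 * 22 mod 37 = 5^2 * 22 = 25*22 = 32
  -> A = 32
B = 22^2 mod 37  (bits of 2 = 10)
  bit 0 = 1: r = r^2 * 22 mod 37 = 1^2 * 22 = 1*22 = 22
  bit 1 = 0: r = r^2 mod 37 = 22^2 = 3
  -> B = 3
s = B^a = 3^35 mod 37  (bits of 35 = 100011)
  bit 0 = 1: r = r^2 * 3 mod 37 = 1^2 * 3 = 1*3 = 3
  bit 1 = 0: r = r^2 mod 37 = 3^2 = 9
  bit 2 = 0: r = r^2 mod 37 = 9^2 = 7
  bit 3 = 0: r = r^2 mod 37 = 7^2 = 12
  bit 4 = 1: r = r^2 * 3 mod 37 = 12^2 * 3 = 33*3 = 25
  bit 5 = 1: r = r^2 * 3 mod 37 = 25^2 * 3 = 33*3 = 25
  -> s = B^a = 25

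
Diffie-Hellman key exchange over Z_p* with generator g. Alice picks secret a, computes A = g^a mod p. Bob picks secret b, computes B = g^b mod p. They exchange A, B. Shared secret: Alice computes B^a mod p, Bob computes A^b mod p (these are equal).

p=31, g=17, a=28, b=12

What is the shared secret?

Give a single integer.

A = 17^28 mod 31  (bits of 28 = 11100)
  bit 0 = 1: r = r^2 * 17 mod 31 = 1^2 * 17 = 1*17 = 17
  bit 1 = 1: r = r^2 * 17 mod 31 = 17^2 * 17 = 10*17 = 15
  bit 2 = 1: r = r^2 * 17 mod 31 = 15^2 * 17 = 8*17 = 12
  bit 3 = 0: r = r^2 mod 31 = 12^2 = 20
  bit 4 = 0: r = r^2 mod 31 = 20^2 = 28
  -> A = 28
B = 17^12 mod 31  (bits of 12 = 1100)
  bit 0 = 1: r = r^2 * 17 mod 31 = 1^2 * 17 = 1*17 = 17
  bit 1 = 1: r = r^2 * 17 mod 31 = 17^2 * 17 = 10*17 = 15
  bit 2 = 0: r = r^2 mod 31 = 15^2 = 8
  bit 3 = 0: r = r^2 mod 31 = 8^2 = 2
  -> B = 2
s = B^a = 2^28 mod 31  (bits of 28 = 11100)
  bit 0 = 1: r = r^2 * 2 mod 31 = 1^2 * 2 = 1*2 = 2
  bit 1 = 1: r = r^2 * 2 mod 31 = 2^2 * 2 = 4*2 = 8
  bit 2 = 1: r = r^2 * 2 mod 31 = 8^2 * 2 = 2*2 = 4
  bit 3 = 0: r = r^2 mod 31 = 4^2 = 16
  bit 4 = 0: r = r^2 mod 31 = 16^2 = 8
  -> s = B^a = 8

Answer: 8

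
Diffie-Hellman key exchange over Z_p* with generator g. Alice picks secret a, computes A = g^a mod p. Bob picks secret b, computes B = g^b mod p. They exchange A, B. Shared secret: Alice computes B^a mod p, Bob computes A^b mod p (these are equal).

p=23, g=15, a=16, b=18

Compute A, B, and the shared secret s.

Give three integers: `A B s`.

Answer: 16 12 18

Derivation:
A = 15^16 mod 23  (bits of 16 = 10000)
  bit 0 = 1: r = r^2 * 15 mod 23 = 1^2 * 15 = 1*15 = 15
  bit 1 = 0: r = r^2 mod 23 = 15^2 = 18
  bit 2 = 0: r = r^2 mod 23 = 18^2 = 2
  bit 3 = 0: r = r^2 mod 23 = 2^2 = 4
  bit 4 = 0: r = r^2 mod 23 = 4^2 = 16
  -> A = 16
B = 15^18 mod 23  (bits of 18 = 10010)
  bit 0 = 1: r = r^2 * 15 mod 23 = 1^2 * 15 = 1*15 = 15
  bit 1 = 0: r = r^2 mod 23 = 15^2 = 18
  bit 2 = 0: r = r^2 mod 23 = 18^2 = 2
  bit 3 = 1: r = r^2 * 15 mod 23 = 2^2 * 15 = 4*15 = 14
  bit 4 = 0: r = r^2 mod 23 = 14^2 = 12
  -> B = 12
s = B^a = 12^16 mod 23  (bits of 16 = 10000)
  bit 0 = 1: r = r^2 * 12 mod 23 = 1^2 * 12 = 1*12 = 12
  bit 1 = 0: r = r^2 mod 23 = 12^2 = 6
  bit 2 = 0: r = r^2 mod 23 = 6^2 = 13
  bit 3 = 0: r = r^2 mod 23 = 13^2 = 8
  bit 4 = 0: r = r^2 mod 23 = 8^2 = 18
  -> s = B^a = 18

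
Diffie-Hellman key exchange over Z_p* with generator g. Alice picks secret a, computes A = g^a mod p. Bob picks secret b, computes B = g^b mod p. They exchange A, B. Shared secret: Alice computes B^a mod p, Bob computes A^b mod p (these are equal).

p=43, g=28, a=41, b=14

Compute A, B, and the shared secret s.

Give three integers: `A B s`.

A = 28^41 mod 43  (bits of 41 = 101001)
  bit 0 = 1: r = r^2 * 28 mod 43 = 1^2 * 28 = 1*28 = 28
  bit 1 = 0: r = r^2 mod 43 = 28^2 = 10
  bit 2 = 1: r = r^2 * 28 mod 43 = 10^2 * 28 = 14*28 = 5
  bit 3 = 0: r = r^2 mod 43 = 5^2 = 25
  bit 4 = 0: r = r^2 mod 43 = 25^2 = 23
  bit 5 = 1: r = r^2 * 28 mod 43 = 23^2 * 28 = 13*28 = 20
  -> A = 20
B = 28^14 mod 43  (bits of 14 = 1110)
  bit 0 = 1: r = r^2 * 28 mod 43 = 1^2 * 28 = 1*28 = 28
  bit 1 = 1: r = r^2 * 28 mod 43 = 28^2 * 28 = 10*28 = 22
  bit 2 = 1: r = r^2 * 28 mod 43 = 22^2 * 28 = 11*28 = 7
  bit 3 = 0: r = r^2 mod 43 = 7^2 = 6
  -> B = 6
s = B^a = 6^41 mod 43  (bits of 41 = 101001)
  bit 0 = 1: r = r^2 * 6 mod 43 = 1^2 * 6 = 1*6 = 6
  bit 1 = 0: r = r^2 mod 43 = 6^2 = 36
  bit 2 = 1: r = r^2 * 6 mod 43 = 36^2 * 6 = 6*6 = 36
  bit 3 = 0: r = r^2 mod 43 = 36^2 = 6
  bit 4 = 0: r = r^2 mod 43 = 6^2 = 36
  bit 5 = 1: r = r^2 * 6 mod 43 = 36^2 * 6 = 6*6 = 36
  -> s = B^a = 36

Answer: 20 6 36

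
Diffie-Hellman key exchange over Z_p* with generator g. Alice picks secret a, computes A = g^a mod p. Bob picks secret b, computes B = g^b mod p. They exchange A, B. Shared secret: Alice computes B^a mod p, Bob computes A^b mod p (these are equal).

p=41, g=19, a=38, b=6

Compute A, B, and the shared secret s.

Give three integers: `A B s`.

A = 19^38 mod 41  (bits of 38 = 100110)
  bit 0 = 1: r = r^2 * 19 mod 41 = 1^2 * 19 = 1*19 = 19
  bit 1 = 0: r = r^2 mod 41 = 19^2 = 33
  bit 2 = 0: r = r^2 mod 41 = 33^2 = 23
  bit 3 = 1: r = r^2 * 19 mod 41 = 23^2 * 19 = 37*19 = 6
  bit 4 = 1: r = r^2 * 19 mod 41 = 6^2 * 19 = 36*19 = 28
  bit 5 = 0: r = r^2 mod 41 = 28^2 = 5
  -> A = 5
B = 19^6 mod 41  (bits of 6 = 110)
  bit 0 = 1: r = r^2 * 19 mod 41 = 1^2 * 19 = 1*19 = 19
  bit 1 = 1: r = r^2 * 19 mod 41 = 19^2 * 19 = 33*19 = 12
  bit 2 = 0: r = r^2 mod 41 = 12^2 = 21
  -> B = 21
s = B^a = 21^38 mod 41  (bits of 38 = 100110)
  bit 0 = 1: r = r^2 * 21 mod 41 = 1^2 * 21 = 1*21 = 21
  bit 1 = 0: r = r^2 mod 41 = 21^2 = 31
  bit 2 = 0: r = r^2 mod 41 = 31^2 = 18
  bit 3 = 1: r = r^2 * 21 mod 41 = 18^2 * 21 = 37*21 = 39
  bit 4 = 1: r = r^2 * 21 mod 41 = 39^2 * 21 = 4*21 = 2
  bit 5 = 0: r = r^2 mod 41 = 2^2 = 4
  -> s = B^a = 4

Answer: 5 21 4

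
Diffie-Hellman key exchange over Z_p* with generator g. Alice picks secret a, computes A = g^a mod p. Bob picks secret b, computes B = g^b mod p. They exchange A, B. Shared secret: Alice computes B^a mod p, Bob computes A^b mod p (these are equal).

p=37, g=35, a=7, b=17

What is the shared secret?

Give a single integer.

A = 35^7 mod 37  (bits of 7 = 111)
  bit 0 = 1: r = r^2 * 35 mod 37 = 1^2 * 35 = 1*35 = 35
  bit 1 = 1: r = r^2 * 35 mod 37 = 35^2 * 35 = 4*35 = 29
  bit 2 = 1: r = r^2 * 35 mod 37 = 29^2 * 35 = 27*35 = 20
  -> A = 20
B = 35^17 mod 37  (bits of 17 = 10001)
  bit 0 = 1: r = r^2 * 35 mod 37 = 1^2 * 35 = 1*35 = 35
  bit 1 = 0: r = r^2 mod 37 = 35^2 = 4
  bit 2 = 0: r = r^2 mod 37 = 4^2 = 16
  bit 3 = 0: r = r^2 mod 37 = 16^2 = 34
  bit 4 = 1: r = r^2 * 35 mod 37 = 34^2 * 35 = 9*35 = 19
  -> B = 19
s = B^a = 19^7 mod 37  (bits of 7 = 111)
  bit 0 = 1: r = r^2 * 19 mod 37 = 1^2 * 19 = 1*19 = 19
  bit 1 = 1: r = r^2 * 19 mod 37 = 19^2 * 19 = 28*19 = 14
  bit 2 = 1: r = r^2 * 19 mod 37 = 14^2 * 19 = 11*19 = 24
  -> s = B^a = 24

Answer: 24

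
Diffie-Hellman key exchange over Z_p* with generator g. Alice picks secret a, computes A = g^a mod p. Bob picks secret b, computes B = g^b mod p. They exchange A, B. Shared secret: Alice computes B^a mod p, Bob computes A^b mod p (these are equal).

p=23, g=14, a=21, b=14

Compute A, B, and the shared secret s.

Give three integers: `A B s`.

Answer: 5 16 13

Derivation:
A = 14^21 mod 23  (bits of 21 = 10101)
  bit 0 = 1: r = r^2 * 14 mod 23 = 1^2 * 14 = 1*14 = 14
  bit 1 = 0: r = r^2 mod 23 = 14^2 = 12
  bit 2 = 1: r = r^2 * 14 mod 23 = 12^2 * 14 = 6*14 = 15
  bit 3 = 0: r = r^2 mod 23 = 15^2 = 18
  bit 4 = 1: r = r^2 * 14 mod 23 = 18^2 * 14 = 2*14 = 5
  -> A = 5
B = 14^14 mod 23  (bits of 14 = 1110)
  bit 0 = 1: r = r^2 * 14 mod 23 = 1^2 * 14 = 1*14 = 14
  bit 1 = 1: r = r^2 * 14 mod 23 = 14^2 * 14 = 12*14 = 7
  bit 2 = 1: r = r^2 * 14 mod 23 = 7^2 * 14 = 3*14 = 19
  bit 3 = 0: r = r^2 mod 23 = 19^2 = 16
  -> B = 16
s = B^a = 16^21 mod 23  (bits of 21 = 10101)
  bit 0 = 1: r = r^2 * 16 mod 23 = 1^2 * 16 = 1*16 = 16
  bit 1 = 0: r = r^2 mod 23 = 16^2 = 3
  bit 2 = 1: r = r^2 * 16 mod 23 = 3^2 * 16 = 9*16 = 6
  bit 3 = 0: r = r^2 mod 23 = 6^2 = 13
  bit 4 = 1: r = r^2 * 16 mod 23 = 13^2 * 16 = 8*16 = 13
  -> s = B^a = 13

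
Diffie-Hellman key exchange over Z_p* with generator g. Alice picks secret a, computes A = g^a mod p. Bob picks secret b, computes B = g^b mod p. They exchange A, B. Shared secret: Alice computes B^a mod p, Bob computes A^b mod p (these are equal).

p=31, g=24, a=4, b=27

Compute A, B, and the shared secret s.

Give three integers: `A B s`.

A = 24^4 mod 31  (bits of 4 = 100)
  bit 0 = 1: r = r^2 * 24 mod 31 = 1^2 * 24 = 1*24 = 24
  bit 1 = 0: r = r^2 mod 31 = 24^2 = 18
  bit 2 = 0: r = r^2 mod 31 = 18^2 = 14
  -> A = 14
B = 24^27 mod 31  (bits of 27 = 11011)
  bit 0 = 1: r = r^2 * 24 mod 31 = 1^2 * 24 = 1*24 = 24
  bit 1 = 1: r = r^2 * 24 mod 31 = 24^2 * 24 = 18*24 = 29
  bit 2 = 0: r = r^2 mod 31 = 29^2 = 4
  bit 3 = 1: r = r^2 * 24 mod 31 = 4^2 * 24 = 16*24 = 12
  bit 4 = 1: r = r^2 * 24 mod 31 = 12^2 * 24 = 20*24 = 15
  -> B = 15
s = B^a = 15^4 mod 31  (bits of 4 = 100)
  bit 0 = 1: r = r^2 * 15 mod 31 = 1^2 * 15 = 1*15 = 15
  bit 1 = 0: r = r^2 mod 31 = 15^2 = 8
  bit 2 = 0: r = r^2 mod 31 = 8^2 = 2
  -> s = B^a = 2

Answer: 14 15 2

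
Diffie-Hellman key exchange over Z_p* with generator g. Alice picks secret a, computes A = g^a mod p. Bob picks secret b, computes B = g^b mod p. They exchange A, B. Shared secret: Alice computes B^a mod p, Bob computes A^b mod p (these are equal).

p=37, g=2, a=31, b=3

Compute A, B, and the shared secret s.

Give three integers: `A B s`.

A = 2^31 mod 37  (bits of 31 = 11111)
  bit 0 = 1: r = r^2 * 2 mod 37 = 1^2 * 2 = 1*2 = 2
  bit 1 = 1: r = r^2 * 2 mod 37 = 2^2 * 2 = 4*2 = 8
  bit 2 = 1: r = r^2 * 2 mod 37 = 8^2 * 2 = 27*2 = 17
  bit 3 = 1: r = r^2 * 2 mod 37 = 17^2 * 2 = 30*2 = 23
  bit 4 = 1: r = r^2 * 2 mod 37 = 23^2 * 2 = 11*2 = 22
  -> A = 22
B = 2^3 mod 37  (bits of 3 = 11)
  bit 0 = 1: r = r^2 * 2 mod 37 = 1^2 * 2 = 1*2 = 2
  bit 1 = 1: r = r^2 * 2 mod 37 = 2^2 * 2 = 4*2 = 8
  -> B = 8
s = B^a = 8^31 mod 37  (bits of 31 = 11111)
  bit 0 = 1: r = r^2 * 8 mod 37 = 1^2 * 8 = 1*8 = 8
  bit 1 = 1: r = r^2 * 8 mod 37 = 8^2 * 8 = 27*8 = 31
  bit 2 = 1: r = r^2 * 8 mod 37 = 31^2 * 8 = 36*8 = 29
  bit 3 = 1: r = r^2 * 8 mod 37 = 29^2 * 8 = 27*8 = 31
  bit 4 = 1: r = r^2 * 8 mod 37 = 31^2 * 8 = 36*8 = 29
  -> s = B^a = 29

Answer: 22 8 29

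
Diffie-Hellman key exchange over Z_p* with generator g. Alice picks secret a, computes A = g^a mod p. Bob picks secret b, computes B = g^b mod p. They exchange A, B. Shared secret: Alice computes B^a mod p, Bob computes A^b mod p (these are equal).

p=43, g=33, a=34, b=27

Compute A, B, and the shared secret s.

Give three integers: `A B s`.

A = 33^34 mod 43  (bits of 34 = 100010)
  bit 0 = 1: r = r^2 * 33 mod 43 = 1^2 * 33 = 1*33 = 33
  bit 1 = 0: r = r^2 mod 43 = 33^2 = 14
  bit 2 = 0: r = r^2 mod 43 = 14^2 = 24
  bit 3 = 0: r = r^2 mod 43 = 24^2 = 17
  bit 4 = 1: r = r^2 * 33 mod 43 = 17^2 * 33 = 31*33 = 34
  bit 5 = 0: r = r^2 mod 43 = 34^2 = 38
  -> A = 38
B = 33^27 mod 43  (bits of 27 = 11011)
  bit 0 = 1: r = r^2 * 33 mod 43 = 1^2 * 33 = 1*33 = 33
  bit 1 = 1: r = r^2 * 33 mod 43 = 33^2 * 33 = 14*33 = 32
  bit 2 = 0: r = r^2 mod 43 = 32^2 = 35
  bit 3 = 1: r = r^2 * 33 mod 43 = 35^2 * 33 = 21*33 = 5
  bit 4 = 1: r = r^2 * 33 mod 43 = 5^2 * 33 = 25*33 = 8
  -> B = 8
s = B^a = 8^34 mod 43  (bits of 34 = 100010)
  bit 0 = 1: r = r^2 * 8 mod 43 = 1^2 * 8 = 1*8 = 8
  bit 1 = 0: r = r^2 mod 43 = 8^2 = 21
  bit 2 = 0: r = r^2 mod 43 = 21^2 = 11
  bit 3 = 0: r = r^2 mod 43 = 11^2 = 35
  bit 4 = 1: r = r^2 * 8 mod 43 = 35^2 * 8 = 21*8 = 39
  bit 5 = 0: r = r^2 mod 43 = 39^2 = 16
  -> s = B^a = 16

Answer: 38 8 16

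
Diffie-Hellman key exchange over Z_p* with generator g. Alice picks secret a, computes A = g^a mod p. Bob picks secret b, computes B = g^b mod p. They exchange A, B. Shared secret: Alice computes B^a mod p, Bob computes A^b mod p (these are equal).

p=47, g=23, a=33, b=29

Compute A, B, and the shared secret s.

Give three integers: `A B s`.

A = 23^33 mod 47  (bits of 33 = 100001)
  bit 0 = 1: r = r^2 * 23 mod 47 = 1^2 * 23 = 1*23 = 23
  bit 1 = 0: r = r^2 mod 47 = 23^2 = 12
  bit 2 = 0: r = r^2 mod 47 = 12^2 = 3
  bit 3 = 0: r = r^2 mod 47 = 3^2 = 9
  bit 4 = 0: r = r^2 mod 47 = 9^2 = 34
  bit 5 = 1: r = r^2 * 23 mod 47 = 34^2 * 23 = 28*23 = 33
  -> A = 33
B = 23^29 mod 47  (bits of 29 = 11101)
  bit 0 = 1: r = r^2 * 23 mod 47 = 1^2 * 23 = 1*23 = 23
  bit 1 = 1: r = r^2 * 23 mod 47 = 23^2 * 23 = 12*23 = 41
  bit 2 = 1: r = r^2 * 23 mod 47 = 41^2 * 23 = 36*23 = 29
  bit 3 = 0: r = r^2 mod 47 = 29^2 = 42
  bit 4 = 1: r = r^2 * 23 mod 47 = 42^2 * 23 = 25*23 = 11
  -> B = 11
s = B^a = 11^33 mod 47  (bits of 33 = 100001)
  bit 0 = 1: r = r^2 * 11 mod 47 = 1^2 * 11 = 1*11 = 11
  bit 1 = 0: r = r^2 mod 47 = 11^2 = 27
  bit 2 = 0: r = r^2 mod 47 = 27^2 = 24
  bit 3 = 0: r = r^2 mod 47 = 24^2 = 12
  bit 4 = 0: r = r^2 mod 47 = 12^2 = 3
  bit 5 = 1: r = r^2 * 11 mod 47 = 3^2 * 11 = 9*11 = 5
  -> s = B^a = 5

Answer: 33 11 5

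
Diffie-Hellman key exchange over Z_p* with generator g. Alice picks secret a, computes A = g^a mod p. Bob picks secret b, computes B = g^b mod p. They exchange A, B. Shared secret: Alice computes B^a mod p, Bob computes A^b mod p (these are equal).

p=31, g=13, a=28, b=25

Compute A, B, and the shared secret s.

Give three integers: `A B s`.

Answer: 20 26 5

Derivation:
A = 13^28 mod 31  (bits of 28 = 11100)
  bit 0 = 1: r = r^2 * 13 mod 31 = 1^2 * 13 = 1*13 = 13
  bit 1 = 1: r = r^2 * 13 mod 31 = 13^2 * 13 = 14*13 = 27
  bit 2 = 1: r = r^2 * 13 mod 31 = 27^2 * 13 = 16*13 = 22
  bit 3 = 0: r = r^2 mod 31 = 22^2 = 19
  bit 4 = 0: r = r^2 mod 31 = 19^2 = 20
  -> A = 20
B = 13^25 mod 31  (bits of 25 = 11001)
  bit 0 = 1: r = r^2 * 13 mod 31 = 1^2 * 13 = 1*13 = 13
  bit 1 = 1: r = r^2 * 13 mod 31 = 13^2 * 13 = 14*13 = 27
  bit 2 = 0: r = r^2 mod 31 = 27^2 = 16
  bit 3 = 0: r = r^2 mod 31 = 16^2 = 8
  bit 4 = 1: r = r^2 * 13 mod 31 = 8^2 * 13 = 2*13 = 26
  -> B = 26
s = B^a = 26^28 mod 31  (bits of 28 = 11100)
  bit 0 = 1: r = r^2 * 26 mod 31 = 1^2 * 26 = 1*26 = 26
  bit 1 = 1: r = r^2 * 26 mod 31 = 26^2 * 26 = 25*26 = 30
  bit 2 = 1: r = r^2 * 26 mod 31 = 30^2 * 26 = 1*26 = 26
  bit 3 = 0: r = r^2 mod 31 = 26^2 = 25
  bit 4 = 0: r = r^2 mod 31 = 25^2 = 5
  -> s = B^a = 5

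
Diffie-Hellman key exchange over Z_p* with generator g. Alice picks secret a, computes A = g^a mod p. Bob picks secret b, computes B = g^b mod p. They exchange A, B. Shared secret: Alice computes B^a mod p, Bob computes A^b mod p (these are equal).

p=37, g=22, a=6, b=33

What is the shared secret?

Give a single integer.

Answer: 36

Derivation:
A = 22^6 mod 37  (bits of 6 = 110)
  bit 0 = 1: r = r^2 * 22 mod 37 = 1^2 * 22 = 1*22 = 22
  bit 1 = 1: r = r^2 * 22 mod 37 = 22^2 * 22 = 3*22 = 29
  bit 2 = 0: r = r^2 mod 37 = 29^2 = 27
  -> A = 27
B = 22^33 mod 37  (bits of 33 = 100001)
  bit 0 = 1: r = r^2 * 22 mod 37 = 1^2 * 22 = 1*22 = 22
  bit 1 = 0: r = r^2 mod 37 = 22^2 = 3
  bit 2 = 0: r = r^2 mod 37 = 3^2 = 9
  bit 3 = 0: r = r^2 mod 37 = 9^2 = 7
  bit 4 = 0: r = r^2 mod 37 = 7^2 = 12
  bit 5 = 1: r = r^2 * 22 mod 37 = 12^2 * 22 = 33*22 = 23
  -> B = 23
s = B^a = 23^6 mod 37  (bits of 6 = 110)
  bit 0 = 1: r = r^2 * 23 mod 37 = 1^2 * 23 = 1*23 = 23
  bit 1 = 1: r = r^2 * 23 mod 37 = 23^2 * 23 = 11*23 = 31
  bit 2 = 0: r = r^2 mod 37 = 31^2 = 36
  -> s = B^a = 36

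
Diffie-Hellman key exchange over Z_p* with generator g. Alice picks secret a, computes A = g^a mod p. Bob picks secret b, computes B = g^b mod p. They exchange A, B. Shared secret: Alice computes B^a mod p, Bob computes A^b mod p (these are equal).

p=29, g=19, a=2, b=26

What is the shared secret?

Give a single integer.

Answer: 23

Derivation:
A = 19^2 mod 29  (bits of 2 = 10)
  bit 0 = 1: r = r^2 * 19 mod 29 = 1^2 * 19 = 1*19 = 19
  bit 1 = 0: r = r^2 mod 29 = 19^2 = 13
  -> A = 13
B = 19^26 mod 29  (bits of 26 = 11010)
  bit 0 = 1: r = r^2 * 19 mod 29 = 1^2 * 19 = 1*19 = 19
  bit 1 = 1: r = r^2 * 19 mod 29 = 19^2 * 19 = 13*19 = 15
  bit 2 = 0: r = r^2 mod 29 = 15^2 = 22
  bit 3 = 1: r = r^2 * 19 mod 29 = 22^2 * 19 = 20*19 = 3
  bit 4 = 0: r = r^2 mod 29 = 3^2 = 9
  -> B = 9
s = B^a = 9^2 mod 29  (bits of 2 = 10)
  bit 0 = 1: r = r^2 * 9 mod 29 = 1^2 * 9 = 1*9 = 9
  bit 1 = 0: r = r^2 mod 29 = 9^2 = 23
  -> s = B^a = 23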